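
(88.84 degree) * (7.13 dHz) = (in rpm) 10.56. Check: 1 degree = 0.017453293 rad, so 88.84 degree = 88.84 * 0.017453293 = 1.5505505 rad. 1 dHz = 0.1 Hz, so 7.13 dHz = 7.13 * 0.1 = 0.713 Hz. Combine: 1.5505505 rad * 0.713 Hz = 1.1055425 rad/s. 1 rpm = 0.10471976 rad/s, so 1.1055425 rad/s = 1.1055425 / 0.10471976 = 10.557153 rpm ≈ 10.56 rpm (4 s.f.).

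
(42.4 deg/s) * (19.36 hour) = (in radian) 5.158e+04. Check: 1 deg/s = 0.017453293 rad/s, so 42.4 deg/s = 42.4 * 0.017453293 = 0.7400196 rad/s. 1 hour = 3600 s, so 19.36 hour = 19.36 * 3600 = 69696 s. Combine: 0.7400196 rad/s * 69696 s = 51576.406 rad. 51576.406 rad = 51576.406 radian ≈ 5.158e+04 radian (4 s.f.).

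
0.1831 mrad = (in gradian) 0.01166. Check: 1 mrad = 0.001 rad, so 0.1831 mrad = 0.1831 * 0.001 = 0.0001831 rad. 1 gradian = 0.015707963 rad, so 0.0001831 rad = 0.0001831 / 0.015707963 = 0.011656508 gradian ≈ 0.01166 gradian (4 s.f.).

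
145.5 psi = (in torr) 1 psi = 6894.7573 Pa, so 145.5 psi = 145.5 * 6894.7573 = 1003187.2 Pa. 1 torr = 133.32237 Pa, so 1003187.2 Pa = 1003187.2 / 133.32237 = 7524.5227 torr ≈ 7525 torr (4 s.f.). Final answer: 7525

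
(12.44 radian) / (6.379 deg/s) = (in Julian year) 12.44 radian = 12.44 rad. 1 deg/s = 0.017453293 rad/s, so 6.379 deg/s = 6.379 * 0.017453293 = 0.11133455 rad/s. Combine: 12.44 rad / 0.11133455 rad/s = 111.7353 s. 1 Julian year = 31557600 s, so 111.7353 s = 111.7353 / 31557600 = 3.5406781e-06 Julian year ≈ 3.541e-06 Julian year (4 s.f.). Final answer: 3.541e-06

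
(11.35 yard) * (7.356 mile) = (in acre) 30.36. Check: 1 yard = 0.9144 m, so 11.35 yard = 11.35 * 0.9144 = 10.37844 m. 1 mile = 1609.344 m, so 7.356 mile = 7.356 * 1609.344 = 11838.334 m. Combine: 10.37844 m * 11838.334 m = 122863.44 m^2. 1 acre = 4046.8564 m^2, so 122863.44 m^2 = 122863.44 / 4046.8564 = 30.360218 acre ≈ 30.36 acre (4 s.f.).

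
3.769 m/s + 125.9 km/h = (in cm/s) 3874. Check: 3.769 m/s is already in m/s. 1 km/h = 0.27777778 m/s, so 125.9 km/h = 125.9 * 0.27777778 = 34.972222 m/s. Sum: 3.769 + 34.972222 = 38.741222 m/s. 1 cm/s = 0.01 m/s, so 38.741222 m/s = 38.741222 / 0.01 = 3874.1222 cm/s ≈ 3874 cm/s (4 s.f.).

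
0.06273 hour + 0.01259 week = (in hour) 2.178. Check: 1 hour = 3600 s, so 0.06273 hour = 0.06273 * 3600 = 225.828 s. 1 week = 604800 s, so 0.01259 week = 0.01259 * 604800 = 7614.432 s. Sum: 225.828 + 7614.432 = 7840.26 s. 1 hour = 3600 s, so 7840.26 s = 7840.26 / 3600 = 2.17785 hour ≈ 2.178 hour (4 s.f.).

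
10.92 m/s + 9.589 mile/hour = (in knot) 29.56. Check: 10.92 m/s is already in m/s. 1 mile/hour = 0.44704 m/s, so 9.589 mile/hour = 9.589 * 0.44704 = 4.2866666 m/s. Sum: 10.92 + 4.2866666 = 15.206667 m/s. 1 knot = 0.51444444 m/s, so 15.206667 m/s = 15.206667 / 0.51444444 = 29.559395 knot ≈ 29.56 knot (4 s.f.).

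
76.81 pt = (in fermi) 2.71e+13. Check: 1 pt = 0.00035277778 m, so 76.81 pt = 76.81 * 0.00035277778 = 0.027096861 m. 1 fermi = 1e-15 m, so 0.027096861 m = 0.027096861 / 1e-15 = 2.7096861e+13 fermi ≈ 2.71e+13 fermi (4 s.f.).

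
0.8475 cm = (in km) 1 cm = 0.01 m, so 0.8475 cm = 0.8475 * 0.01 = 0.008475 m. 1 km = 1000 m, so 0.008475 m = 0.008475 / 1000 = 8.475e-06 km. Final answer: 8.475e-06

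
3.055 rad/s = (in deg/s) 1 deg/s = 0.017453293 rad/s, so 3.055 rad/s = 3.055 / 0.017453293 = 175.03861 deg/s ≈ 175 deg/s (4 s.f.). Final answer: 175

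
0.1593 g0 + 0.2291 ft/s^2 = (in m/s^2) 1.632. Check: 1 g0 = 9.80665 m/s^2, so 0.1593 g0 = 0.1593 * 9.80665 = 1.5621993 m/s^2. 1 ft/s^2 = 0.3048 m/s^2, so 0.2291 ft/s^2 = 0.2291 * 0.3048 = 0.06982968 m/s^2. Sum: 1.5621993 + 0.06982968 = 1.632029 m/s^2. Result: 1.632029 m/s^2 ≈ 1.632 m/s^2 (4 s.f.).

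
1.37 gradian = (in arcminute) 73.98. Check: 1 gradian = 0.015707963 rad, so 1.37 gradian = 1.37 * 0.015707963 = 0.02151991 rad. 1 arcminute = 0.00029088821 rad, so 0.02151991 rad = 0.02151991 / 0.00029088821 = 73.98 arcminute.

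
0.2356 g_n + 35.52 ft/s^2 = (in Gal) 1314. Check: 1 g_n = 9.80665 m/s^2, so 0.2356 g_n = 0.2356 * 9.80665 = 2.3104467 m/s^2. 1 ft/s^2 = 0.3048 m/s^2, so 35.52 ft/s^2 = 35.52 * 0.3048 = 10.826496 m/s^2. Sum: 2.3104467 + 10.826496 = 13.136943 m/s^2. 1 Gal = 0.01 m/s^2, so 13.136943 m/s^2 = 13.136943 / 0.01 = 1313.6943 Gal ≈ 1314 Gal (4 s.f.).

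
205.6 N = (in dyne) 1 dyne = 1e-05 N, so 205.6 N = 205.6 / 1e-05 = 20560000 dyne ≈ 2.056e+07 dyne (4 s.f.). Final answer: 2.056e+07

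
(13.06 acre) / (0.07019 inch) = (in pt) 8.403e+10. Check: 1 acre = 4046.8564 m^2, so 13.06 acre = 13.06 * 4046.8564 = 52851.945 m^2. 1 inch = 0.0254 m, so 0.07019 inch = 0.07019 * 0.0254 = 0.001782826 m. Combine: 52851.945 m^2 / 0.001782826 m = 29645038 m. 1 pt = 0.00035277778 m, so 29645038 m = 29645038 / 0.00035277778 = 8.4033179e+10 pt ≈ 8.403e+10 pt (4 s.f.).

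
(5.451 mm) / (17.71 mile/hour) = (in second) 0.0006885. Check: 1 mm = 0.001 m, so 5.451 mm = 5.451 * 0.001 = 0.005451 m. 1 mile/hour = 0.44704 m/s, so 17.71 mile/hour = 17.71 * 0.44704 = 7.9170784 m/s. Combine: 0.005451 m / 7.9170784 m/s = 0.00068851156 s. 0.00068851156 s = 0.00068851156 second ≈ 0.0006885 second (4 s.f.).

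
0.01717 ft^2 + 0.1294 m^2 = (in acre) 3.237e-05. Check: 1 ft^2 = 0.09290304 m^2, so 0.01717 ft^2 = 0.01717 * 0.09290304 = 0.0015951452 m^2. 0.1294 m^2 is already in m^2. Sum: 0.0015951452 + 0.1294 = 0.13099515 m^2. 1 acre = 4046.8564 m^2, so 0.13099515 m^2 = 0.13099515 / 4046.8564 = 3.2369605e-05 acre ≈ 3.237e-05 acre (4 s.f.).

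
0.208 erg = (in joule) 1 erg = 1e-07 J, so 0.208 erg = 0.208 * 1e-07 = 2.08e-08 J. 2.08e-08 J = 2.08e-08 joule. Final answer: 2.08e-08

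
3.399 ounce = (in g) 1 ounce = 0.028349523 kg, so 3.399 ounce = 3.399 * 0.028349523 = 0.096360029 kg. 1 g = 0.001 kg, so 0.096360029 kg = 0.096360029 / 0.001 = 96.360029 g ≈ 96.36 g (4 s.f.). Final answer: 96.36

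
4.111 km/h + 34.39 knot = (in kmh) 1 km/h = 0.27777778 m/s, so 4.111 km/h = 4.111 * 0.27777778 = 1.1419444 m/s. 1 knot = 0.51444444 m/s, so 34.39 knot = 34.39 * 0.51444444 = 17.691744 m/s. Sum: 1.1419444 + 17.691744 = 18.833689 m/s. 1 kmh = 0.27777778 m/s, so 18.833689 m/s = 18.833689 / 0.27777778 = 67.80128 kmh ≈ 67.8 kmh (4 s.f.). Final answer: 67.8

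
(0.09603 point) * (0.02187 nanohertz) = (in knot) 1.44e-15. Check: 1 point = 0.00035277778 m, so 0.09603 point = 0.09603 * 0.00035277778 = 3.387725e-05 m. 1 nanohertz = 1e-09 Hz, so 0.02187 nanohertz = 0.02187 * 1e-09 = 2.187e-11 Hz. Combine: 3.387725e-05 m * 2.187e-11 Hz = 7.4089546e-16 m/s. 1 knot = 0.51444444 m/s, so 7.4089546e-16 m/s = 7.4089546e-16 / 0.51444444 = 1.4401856e-15 knot ≈ 1.44e-15 knot (4 s.f.).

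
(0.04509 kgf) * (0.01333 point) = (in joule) 1 kgf = 9.80665 N, so 0.04509 kgf = 0.04509 * 9.80665 = 0.44218185 N. 1 point = 0.00035277778 m, so 0.01333 point = 0.01333 * 0.00035277778 = 4.7025278e-06 m. Combine: 0.44218185 N * 4.7025278e-06 m = 2.0793724e-06 J. 2.0793724e-06 J = 2.0793724e-06 joule ≈ 2.079e-06 joule (4 s.f.). Final answer: 2.079e-06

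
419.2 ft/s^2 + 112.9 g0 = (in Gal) 1.235e+05. Check: 1 ft/s^2 = 0.3048 m/s^2, so 419.2 ft/s^2 = 419.2 * 0.3048 = 127.77216 m/s^2. 1 g0 = 9.80665 m/s^2, so 112.9 g0 = 112.9 * 9.80665 = 1107.1708 m/s^2. Sum: 127.77216 + 1107.1708 = 1234.9429 m/s^2. 1 Gal = 0.01 m/s^2, so 1234.9429 m/s^2 = 1234.9429 / 0.01 = 123494.29 Gal ≈ 1.235e+05 Gal (4 s.f.).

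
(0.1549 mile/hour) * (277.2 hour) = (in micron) 1 mile/hour = 0.44704 m/s, so 0.1549 mile/hour = 0.1549 * 0.44704 = 0.069246496 m/s. 1 hour = 3600 s, so 277.2 hour = 277.2 * 3600 = 997920 s. Combine: 0.069246496 m/s * 997920 s = 69102.463 m. 1 micron = 1e-06 m, so 69102.463 m = 69102.463 / 1e-06 = 6.9102463e+10 micron ≈ 6.91e+10 micron (4 s.f.). Final answer: 6.91e+10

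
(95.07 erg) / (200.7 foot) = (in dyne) 1 erg = 1e-07 J, so 95.07 erg = 95.07 * 1e-07 = 9.507e-06 J. 1 foot = 0.3048 m, so 200.7 foot = 200.7 * 0.3048 = 61.17336 m. Combine: 9.507e-06 J / 61.17336 m = 1.5541079e-07 N. 1 dyne = 1e-05 N, so 1.5541079e-07 N = 1.5541079e-07 / 1e-05 = 0.015541079 dyne ≈ 0.01554 dyne (4 s.f.). Final answer: 0.01554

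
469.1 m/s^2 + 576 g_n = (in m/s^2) 469.1 m/s^2 is already in m/s^2. 1 g_n = 9.80665 m/s^2, so 576 g_n = 576 * 9.80665 = 5648.6304 m/s^2. Sum: 469.1 + 5648.6304 = 6117.7304 m/s^2. Result: 6117.7304 m/s^2 ≈ 6118 m/s^2 (4 s.f.). Final answer: 6118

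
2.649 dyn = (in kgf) 2.701e-06. Check: 1 dyn = 1e-05 N, so 2.649 dyn = 2.649 * 1e-05 = 2.649e-05 N. 1 kgf = 9.80665 N, so 2.649e-05 N = 2.649e-05 / 9.80665 = 2.7012282e-06 kgf ≈ 2.701e-06 kgf (4 s.f.).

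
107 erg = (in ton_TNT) 2.557e-15. Check: 1 erg = 1e-07 J, so 107 erg = 107 * 1e-07 = 1.07e-05 J. 1 ton_TNT = 4.184e+09 J, so 1.07e-05 J = 1.07e-05 / 4.184e+09 = 2.5573614e-15 ton_TNT ≈ 2.557e-15 ton_TNT (4 s.f.).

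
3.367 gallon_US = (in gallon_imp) 2.804. Check: 1 gallon_US = 0.0037854118 m^3, so 3.367 gallon_US = 3.367 * 0.0037854118 = 0.012745481 m^3. 1 gallon_imp = 0.00454609 m^3, so 0.012745481 m^3 = 0.012745481 / 0.00454609 = 2.803614 gallon_imp ≈ 2.804 gallon_imp (4 s.f.).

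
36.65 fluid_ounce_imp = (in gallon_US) 1 fluid_ounce_imp = 2.8413063e-05 m^3, so 36.65 fluid_ounce_imp = 36.65 * 2.8413063e-05 = 0.0010413387 m^3. 1 gallon_US = 0.0037854118 m^3, so 0.0010413387 m^3 = 0.0010413387 / 0.0037854118 = 0.27509259 gallon_US ≈ 0.2751 gallon_US (4 s.f.). Final answer: 0.2751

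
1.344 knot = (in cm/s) 69.14. Check: 1 knot = 0.51444444 m/s, so 1.344 knot = 1.344 * 0.51444444 = 0.69141333 m/s. 1 cm/s = 0.01 m/s, so 0.69141333 m/s = 0.69141333 / 0.01 = 69.141333 cm/s ≈ 69.14 cm/s (4 s.f.).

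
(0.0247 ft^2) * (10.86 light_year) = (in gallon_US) 6.228e+16. Check: 1 ft^2 = 0.09290304 m^2, so 0.0247 ft^2 = 0.0247 * 0.09290304 = 0.0022947051 m^2. 1 light_year = 9.4607305e+15 m, so 10.86 light_year = 10.86 * 9.4607305e+15 = 1.0274353e+17 m. Combine: 0.0022947051 m^2 * 1.0274353e+17 m = 2.3576611e+14 m^3. 1 gallon_US = 0.0037854118 m^3, so 2.3576611e+14 m^3 = 2.3576611e+14 / 0.0037854118 = 6.2282817e+16 gallon_US ≈ 6.228e+16 gallon_US (4 s.f.).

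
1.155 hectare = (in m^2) 1.155e+04. Check: 1 hectare = 10000 m^2, so 1.155 hectare = 1.155 * 10000 = 11550 m^2. Result: 11550 m^2 ≈ 1.155e+04 m^2 (4 s.f.).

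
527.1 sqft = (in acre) 1 sqft = 0.09290304 m^2, so 527.1 sqft = 527.1 * 0.09290304 = 48.969192 m^2. 1 acre = 4046.8564 m^2, so 48.969192 m^2 = 48.969192 / 4046.8564 = 0.012100551 acre ≈ 0.0121 acre (4 s.f.). Final answer: 0.0121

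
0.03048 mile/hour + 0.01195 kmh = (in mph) 1 mile/hour = 0.44704 m/s, so 0.03048 mile/hour = 0.03048 * 0.44704 = 0.013625779 m/s. 1 kmh = 0.27777778 m/s, so 0.01195 kmh = 0.01195 * 0.27777778 = 0.0033194444 m/s. Sum: 0.013625779 + 0.0033194444 = 0.016945224 m/s. 1 mph = 0.44704 m/s, so 0.016945224 m/s = 0.016945224 / 0.44704 = 0.037905386 mph ≈ 0.03791 mph (4 s.f.). Final answer: 0.03791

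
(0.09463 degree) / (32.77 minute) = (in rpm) 8.021e-06. Check: 1 degree = 0.017453293 rad, so 0.09463 degree = 0.09463 * 0.017453293 = 0.0016516051 rad. 1 minute = 60 s, so 32.77 minute = 32.77 * 60 = 1966.2 s. Combine: 0.0016516051 rad / 1966.2 s = 8.3999851e-07 rad/s. 1 rpm = 0.10471976 rad/s, so 8.3999851e-07 rad/s = 8.3999851e-07 / 0.10471976 = 8.0213949e-06 rpm ≈ 8.021e-06 rpm (4 s.f.).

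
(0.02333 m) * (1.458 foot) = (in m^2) 0.01037. Check: 0.02333 m is already in m. 1 foot = 0.3048 m, so 1.458 foot = 1.458 * 0.3048 = 0.4443984 m. Combine: 0.02333 m * 0.4443984 m = 0.010367815 m^2. Result: 0.010367815 m^2 ≈ 0.01037 m^2 (4 s.f.).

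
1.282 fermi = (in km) 1 fermi = 1e-15 m, so 1.282 fermi = 1.282 * 1e-15 = 1.282e-15 m. 1 km = 1000 m, so 1.282e-15 m = 1.282e-15 / 1000 = 1.282e-18 km. Final answer: 1.282e-18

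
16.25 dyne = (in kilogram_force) 1.657e-05. Check: 1 dyne = 1e-05 N, so 16.25 dyne = 16.25 * 1e-05 = 0.0001625 N. 1 kilogram_force = 9.80665 N, so 0.0001625 N = 0.0001625 / 9.80665 = 1.6570388e-05 kilogram_force ≈ 1.657e-05 kilogram_force (4 s.f.).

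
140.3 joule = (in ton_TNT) 3.353e-08. Check: 140.3 joule = 140.3 J. 1 ton_TNT = 4.184e+09 J, so 140.3 J = 140.3 / 4.184e+09 = 3.3532505e-08 ton_TNT ≈ 3.353e-08 ton_TNT (4 s.f.).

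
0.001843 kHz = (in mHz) 1843. Check: 1 kHz = 1000 Hz, so 0.001843 kHz = 0.001843 * 1000 = 1.843 Hz. 1 mHz = 0.001 Hz, so 1.843 Hz = 1.843 / 0.001 = 1843 mHz.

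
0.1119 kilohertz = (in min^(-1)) 6714. Check: 1 kilohertz = 1000 Hz, so 0.1119 kilohertz = 0.1119 * 1000 = 111.9 Hz. 1 min^(-1) = 0.016666667 Hz, so 111.9 Hz = 111.9 / 0.016666667 = 6714 min^(-1).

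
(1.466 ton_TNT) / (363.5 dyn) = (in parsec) 1 ton_TNT = 4.184e+09 J, so 1.466 ton_TNT = 1.466 * 4.184e+09 = 6.133744e+09 J. 1 dyn = 1e-05 N, so 363.5 dyn = 363.5 * 1e-05 = 0.003635 N. Combine: 6.133744e+09 J / 0.003635 N = 1.6874124e+12 m. 1 parsec = 3.0856776e+16 m, so 1.6874124e+12 m = 1.6874124e+12 / 3.0856776e+16 = 5.4685311e-05 parsec ≈ 5.469e-05 parsec (4 s.f.). Final answer: 5.469e-05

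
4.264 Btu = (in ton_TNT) 1 Btu = 1055.0559 J, so 4.264 Btu = 4.264 * 1055.0559 = 4498.7582 J. 1 ton_TNT = 4.184e+09 J, so 4498.7582 J = 4498.7582 / 4.184e+09 = 1.075229e-06 ton_TNT ≈ 1.075e-06 ton_TNT (4 s.f.). Final answer: 1.075e-06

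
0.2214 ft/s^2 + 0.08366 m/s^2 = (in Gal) 15.11. Check: 1 ft/s^2 = 0.3048 m/s^2, so 0.2214 ft/s^2 = 0.2214 * 0.3048 = 0.06748272 m/s^2. 0.08366 m/s^2 is already in m/s^2. Sum: 0.06748272 + 0.08366 = 0.15114272 m/s^2. 1 Gal = 0.01 m/s^2, so 0.15114272 m/s^2 = 0.15114272 / 0.01 = 15.114272 Gal ≈ 15.11 Gal (4 s.f.).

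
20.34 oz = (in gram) 576.6. Check: 1 oz = 0.028349523 kg, so 20.34 oz = 20.34 * 0.028349523 = 0.5766293 kg. 1 gram = 0.001 kg, so 0.5766293 kg = 0.5766293 / 0.001 = 576.6293 gram ≈ 576.6 gram (4 s.f.).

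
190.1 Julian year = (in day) 6.943e+04. Check: 1 Julian year = 31557600 s, so 190.1 Julian year = 190.1 * 31557600 = 5.9990998e+09 s. 1 day = 86400 s, so 5.9990998e+09 s = 5.9990998e+09 / 86400 = 69434.025 day ≈ 6.943e+04 day (4 s.f.).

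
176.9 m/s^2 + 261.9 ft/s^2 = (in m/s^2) 176.9 m/s^2 is already in m/s^2. 1 ft/s^2 = 0.3048 m/s^2, so 261.9 ft/s^2 = 261.9 * 0.3048 = 79.82712 m/s^2. Sum: 176.9 + 79.82712 = 256.72712 m/s^2. Result: 256.72712 m/s^2 ≈ 256.7 m/s^2 (4 s.f.). Final answer: 256.7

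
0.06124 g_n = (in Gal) 1 g_n = 9.80665 m/s^2, so 0.06124 g_n = 0.06124 * 9.80665 = 0.60055925 m/s^2. 1 Gal = 0.01 m/s^2, so 0.60055925 m/s^2 = 0.60055925 / 0.01 = 60.055925 Gal ≈ 60.06 Gal (4 s.f.). Final answer: 60.06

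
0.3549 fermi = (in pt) 1 fermi = 1e-15 m, so 0.3549 fermi = 0.3549 * 1e-15 = 3.549e-16 m. 1 pt = 0.00035277778 m, so 3.549e-16 m = 3.549e-16 / 0.00035277778 = 1.0060157e-12 pt ≈ 1.006e-12 pt (4 s.f.). Final answer: 1.006e-12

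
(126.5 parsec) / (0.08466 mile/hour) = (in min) 1 parsec = 3.0856776e+16 m, so 126.5 parsec = 126.5 * 3.0856776e+16 = 3.9033821e+18 m. 1 mile/hour = 0.44704 m/s, so 0.08466 mile/hour = 0.08466 * 0.44704 = 0.037846406 m/s. Combine: 3.9033821e+18 m / 0.037846406 m/s = 1.0313746e+20 s. 1 min = 60 s, so 1.0313746e+20 s = 1.0313746e+20 / 60 = 1.7189576e+18 min ≈ 1.719e+18 min (4 s.f.). Final answer: 1.719e+18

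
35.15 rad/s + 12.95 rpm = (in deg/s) 35.15 rad/s is already in rad/s. 1 rpm = 0.10471976 rad/s, so 12.95 rpm = 12.95 * 0.10471976 = 1.3561208 rad/s. Sum: 35.15 + 1.3561208 = 36.506121 rad/s. 1 deg/s = 0.017453293 rad/s, so 36.506121 rad/s = 36.506121 / 0.017453293 = 2091.6466 deg/s ≈ 2092 deg/s (4 s.f.). Final answer: 2092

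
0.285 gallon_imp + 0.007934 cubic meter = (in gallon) 2.438. Check: 1 gallon_imp = 0.00454609 m^3, so 0.285 gallon_imp = 0.285 * 0.00454609 = 0.0012956356 m^3. 0.007934 cubic meter = 0.007934 m^3. Sum: 0.0012956356 + 0.007934 = 0.0092296356 m^3. 1 gallon = 0.0037854118 m^3, so 0.0092296356 m^3 = 0.0092296356 / 0.0037854118 = 2.4382118 gallon ≈ 2.438 gallon (4 s.f.).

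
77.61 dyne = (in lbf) 1 dyne = 1e-05 N, so 77.61 dyne = 77.61 * 1e-05 = 0.0007761 N. 1 lbf = 4.4482216 N, so 0.0007761 N = 0.0007761 / 4.4482216 = 0.00017447422 lbf ≈ 0.0001745 lbf (4 s.f.). Final answer: 0.0001745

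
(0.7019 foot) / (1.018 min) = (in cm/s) 1 foot = 0.3048 m, so 0.7019 foot = 0.7019 * 0.3048 = 0.21393912 m. 1 min = 60 s, so 1.018 min = 1.018 * 60 = 61.08 s. Combine: 0.21393912 m / 61.08 s = 0.0035026051 m/s. 1 cm/s = 0.01 m/s, so 0.0035026051 m/s = 0.0035026051 / 0.01 = 0.35026051 cm/s ≈ 0.3503 cm/s (4 s.f.). Final answer: 0.3503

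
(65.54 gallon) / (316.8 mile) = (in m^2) 4.866e-07. Check: 1 gallon = 0.0037854118 m^3, so 65.54 gallon = 65.54 * 0.0037854118 = 0.24809589 m^3. 1 mile = 1609.344 m, so 316.8 mile = 316.8 * 1609.344 = 509840.18 m. Combine: 0.24809589 m^3 / 509840.18 m = 4.8661502e-07 m^2. Result: 4.8661502e-07 m^2 ≈ 4.866e-07 m^2 (4 s.f.).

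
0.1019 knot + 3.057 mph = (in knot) 2.758. Check: 1 knot = 0.51444444 m/s, so 0.1019 knot = 0.1019 * 0.51444444 = 0.052421889 m/s. 1 mph = 0.44704 m/s, so 3.057 mph = 3.057 * 0.44704 = 1.3666013 m/s. Sum: 0.052421889 + 1.3666013 = 1.4190232 m/s. 1 knot = 0.51444444 m/s, so 1.4190232 m/s = 1.4190232 / 0.51444444 = 2.7583604 knot ≈ 2.758 knot (4 s.f.).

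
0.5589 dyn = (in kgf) 1 dyn = 1e-05 N, so 0.5589 dyn = 0.5589 * 1e-05 = 5.589e-06 N. 1 kgf = 9.80665 N, so 5.589e-06 N = 5.589e-06 / 9.80665 = 5.6991939e-07 kgf ≈ 5.699e-07 kgf (4 s.f.). Final answer: 5.699e-07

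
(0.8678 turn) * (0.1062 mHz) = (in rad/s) 1 turn = 6.2831853 rad, so 0.8678 turn = 0.8678 * 6.2831853 = 5.4525482 rad. 1 mHz = 0.001 Hz, so 0.1062 mHz = 0.1062 * 0.001 = 0.0001062 Hz. Combine: 5.4525482 rad * 0.0001062 Hz = 0.00057906062 rad/s. Result: 0.00057906062 rad/s ≈ 0.0005791 rad/s (4 s.f.). Final answer: 0.0005791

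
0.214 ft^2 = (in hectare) 1 ft^2 = 0.09290304 m^2, so 0.214 ft^2 = 0.214 * 0.09290304 = 0.019881251 m^2. 1 hectare = 10000 m^2, so 0.019881251 m^2 = 0.019881251 / 10000 = 1.9881251e-06 hectare ≈ 1.988e-06 hectare (4 s.f.). Final answer: 1.988e-06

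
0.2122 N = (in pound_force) 0.0477. Check: 1 pound_force = 4.4482216 N, so 0.2122 N = 0.2122 / 4.4482216 = 0.047704458 pound_force ≈ 0.0477 pound_force (4 s.f.).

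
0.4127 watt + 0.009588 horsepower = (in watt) 0.4127 watt = 0.4127 W. 1 horsepower = 745.69987 W, so 0.009588 horsepower = 0.009588 * 745.69987 = 7.1497704 W. Sum: 0.4127 + 7.1497704 = 7.5624704 W. 7.5624704 W = 7.5624704 watt ≈ 7.562 watt (4 s.f.). Final answer: 7.562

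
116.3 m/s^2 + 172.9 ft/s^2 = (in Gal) 1.69e+04. Check: 116.3 m/s^2 is already in m/s^2. 1 ft/s^2 = 0.3048 m/s^2, so 172.9 ft/s^2 = 172.9 * 0.3048 = 52.69992 m/s^2. Sum: 116.3 + 52.69992 = 168.99992 m/s^2. 1 Gal = 0.01 m/s^2, so 168.99992 m/s^2 = 168.99992 / 0.01 = 16899.992 Gal ≈ 1.69e+04 Gal (4 s.f.).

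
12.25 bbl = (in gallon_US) 514.5. Check: 1 bbl = 0.15898729 m^3, so 12.25 bbl = 12.25 * 0.15898729 = 1.9475944 m^3. 1 gallon_US = 0.0037854118 m^3, so 1.9475944 m^3 = 1.9475944 / 0.0037854118 = 514.5 gallon_US.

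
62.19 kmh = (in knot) 33.58. Check: 1 kmh = 0.27777778 m/s, so 62.19 kmh = 62.19 * 0.27777778 = 17.275 m/s. 1 knot = 0.51444444 m/s, so 17.275 m/s = 17.275 / 0.51444444 = 33.579914 knot ≈ 33.58 knot (4 s.f.).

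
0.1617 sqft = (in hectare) 1.502e-06. Check: 1 sqft = 0.09290304 m^2, so 0.1617 sqft = 0.1617 * 0.09290304 = 0.015022422 m^2. 1 hectare = 10000 m^2, so 0.015022422 m^2 = 0.015022422 / 10000 = 1.5022422e-06 hectare ≈ 1.502e-06 hectare (4 s.f.).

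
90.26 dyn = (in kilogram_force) 1 dyn = 1e-05 N, so 90.26 dyn = 90.26 * 1e-05 = 0.0009026 N. 1 kilogram_force = 9.80665 N, so 0.0009026 N = 0.0009026 / 9.80665 = 9.2039585e-05 kilogram_force ≈ 9.204e-05 kilogram_force (4 s.f.). Final answer: 9.204e-05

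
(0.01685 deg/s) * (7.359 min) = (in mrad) 129.9. Check: 1 deg/s = 0.017453293 rad/s, so 0.01685 deg/s = 0.01685 * 0.017453293 = 0.00029408798 rad/s. 1 min = 60 s, so 7.359 min = 7.359 * 60 = 441.54 s. Combine: 0.00029408798 rad/s * 441.54 s = 0.12985161 rad. 1 mrad = 0.001 rad, so 0.12985161 rad = 0.12985161 / 0.001 = 129.85161 mrad ≈ 129.9 mrad (4 s.f.).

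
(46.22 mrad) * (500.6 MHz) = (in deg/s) 1.326e+09. Check: 1 mrad = 0.001 rad, so 46.22 mrad = 46.22 * 0.001 = 0.04622 rad. 1 MHz = 1000000 Hz, so 500.6 MHz = 500.6 * 1000000 = 5.006e+08 Hz. Combine: 0.04622 rad * 5.006e+08 Hz = 23137732 rad/s. 1 deg/s = 0.017453293 rad/s, so 23137732 rad/s = 23137732 / 0.017453293 = 1.3256944e+09 deg/s ≈ 1.326e+09 deg/s (4 s.f.).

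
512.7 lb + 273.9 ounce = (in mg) 2.403e+08. Check: 1 lb = 0.45359237 kg, so 512.7 lb = 512.7 * 0.45359237 = 232.55681 kg. 1 ounce = 0.028349523 kg, so 273.9 ounce = 273.9 * 0.028349523 = 7.7649344 kg. Sum: 232.55681 + 7.7649344 = 240.32174 kg. 1 mg = 1e-06 kg, so 240.32174 kg = 240.32174 / 1e-06 = 2.4032174e+08 mg ≈ 2.403e+08 mg (4 s.f.).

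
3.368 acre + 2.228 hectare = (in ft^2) 1 acre = 4046.8564 m^2, so 3.368 acre = 3.368 * 4046.8564 = 13629.812 m^2. 1 hectare = 10000 m^2, so 2.228 hectare = 2.228 * 10000 = 22280 m^2. Sum: 13629.812 + 22280 = 35909.812 m^2. 1 ft^2 = 0.09290304 m^2, so 35909.812 m^2 = 35909.812 / 0.09290304 = 386530 ft^2 ≈ 3.865e+05 ft^2 (4 s.f.). Final answer: 3.865e+05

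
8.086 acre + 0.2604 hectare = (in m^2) 1 acre = 4046.8564 m^2, so 8.086 acre = 8.086 * 4046.8564 = 32722.881 m^2. 1 hectare = 10000 m^2, so 0.2604 hectare = 0.2604 * 10000 = 2604 m^2. Sum: 32722.881 + 2604 = 35326.881 m^2. Result: 35326.881 m^2 ≈ 3.533e+04 m^2 (4 s.f.). Final answer: 3.533e+04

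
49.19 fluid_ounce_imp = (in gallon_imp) 0.3074. Check: 1 fluid_ounce_imp = 2.8413063e-05 m^3, so 49.19 fluid_ounce_imp = 49.19 * 2.8413063e-05 = 0.0013976385 m^3. 1 gallon_imp = 0.00454609 m^3, so 0.0013976385 m^3 = 0.0013976385 / 0.00454609 = 0.3074375 gallon_imp ≈ 0.3074 gallon_imp (4 s.f.).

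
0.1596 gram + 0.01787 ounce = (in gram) 1 gram = 0.001 kg, so 0.1596 gram = 0.1596 * 0.001 = 0.0001596 kg. 1 ounce = 0.028349523 kg, so 0.01787 ounce = 0.01787 * 0.028349523 = 0.00050660598 kg. Sum: 0.0001596 + 0.00050660598 = 0.00066620598 kg. 1 gram = 0.001 kg, so 0.00066620598 kg = 0.00066620598 / 0.001 = 0.66620598 gram ≈ 0.6662 gram (4 s.f.). Final answer: 0.6662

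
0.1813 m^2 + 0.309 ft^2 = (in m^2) 0.1813 m^2 is already in m^2. 1 ft^2 = 0.09290304 m^2, so 0.309 ft^2 = 0.309 * 0.09290304 = 0.028707039 m^2. Sum: 0.1813 + 0.028707039 = 0.21000704 m^2. Result: 0.21000704 m^2 ≈ 0.21 m^2 (4 s.f.). Final answer: 0.21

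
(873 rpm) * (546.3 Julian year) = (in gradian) 1.003e+14. Check: 1 rpm = 0.10471976 rad/s, so 873 rpm = 873 * 0.10471976 = 91.420346 rad/s. 1 Julian year = 31557600 s, so 546.3 Julian year = 546.3 * 31557600 = 1.7239917e+10 s. Combine: 91.420346 rad/s * 1.7239917e+10 s = 1.5760792e+12 rad. 1 gradian = 0.015707963 rad, so 1.5760792e+12 rad = 1.5760792e+12 / 0.015707963 = 1.0033632e+14 gradian ≈ 1.003e+14 gradian (4 s.f.).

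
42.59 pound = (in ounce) 681.4. Check: 1 pound = 0.45359237 kg, so 42.59 pound = 42.59 * 0.45359237 = 19.318499 kg. 1 ounce = 0.028349523 kg, so 19.318499 kg = 19.318499 / 0.028349523 = 681.44 ounce ≈ 681.4 ounce (4 s.f.).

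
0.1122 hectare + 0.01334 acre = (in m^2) 1176. Check: 1 hectare = 10000 m^2, so 0.1122 hectare = 0.1122 * 10000 = 1122 m^2. 1 acre = 4046.8564 m^2, so 0.01334 acre = 0.01334 * 4046.8564 = 53.985065 m^2. Sum: 1122 + 53.985065 = 1175.9851 m^2. Result: 1175.9851 m^2 ≈ 1176 m^2 (4 s.f.).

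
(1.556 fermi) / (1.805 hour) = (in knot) 1 fermi = 1e-15 m, so 1.556 fermi = 1.556 * 1e-15 = 1.556e-15 m. 1 hour = 3600 s, so 1.805 hour = 1.805 * 3600 = 6498 s. Combine: 1.556e-15 m / 6498 s = 2.3945829e-19 m/s. 1 knot = 0.51444444 m/s, so 2.3945829e-19 m/s = 2.3945829e-19 / 0.51444444 = 4.6546969e-19 knot ≈ 4.655e-19 knot (4 s.f.). Final answer: 4.655e-19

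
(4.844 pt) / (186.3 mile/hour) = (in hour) 5.7e-09. Check: 1 pt = 0.00035277778 m, so 4.844 pt = 4.844 * 0.00035277778 = 0.0017088556 m. 1 mile/hour = 0.44704 m/s, so 186.3 mile/hour = 186.3 * 0.44704 = 83.283552 m/s. Combine: 0.0017088556 m / 83.283552 m/s = 2.0518524e-05 s. 1 hour = 3600 s, so 2.0518524e-05 s = 2.0518524e-05 / 3600 = 5.69959e-09 hour ≈ 5.7e-09 hour (4 s.f.).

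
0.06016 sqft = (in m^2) 1 sqft = 0.09290304 m^2, so 0.06016 sqft = 0.06016 * 0.09290304 = 0.0055890469 m^2. Result: 0.0055890469 m^2 ≈ 0.005589 m^2 (4 s.f.). Final answer: 0.005589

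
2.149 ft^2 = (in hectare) 1 ft^2 = 0.09290304 m^2, so 2.149 ft^2 = 2.149 * 0.09290304 = 0.19964863 m^2. 1 hectare = 10000 m^2, so 0.19964863 m^2 = 0.19964863 / 10000 = 1.9964863e-05 hectare ≈ 1.996e-05 hectare (4 s.f.). Final answer: 1.996e-05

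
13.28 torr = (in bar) 0.01771. Check: 1 torr = 133.32237 Pa, so 13.28 torr = 13.28 * 133.32237 = 1770.5211 Pa. 1 bar = 100000 Pa, so 1770.5211 Pa = 1770.5211 / 100000 = 0.017705211 bar ≈ 0.01771 bar (4 s.f.).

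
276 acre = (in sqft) 1.202e+07. Check: 1 acre = 4046.8564 m^2, so 276 acre = 276 * 4046.8564 = 1116932.4 m^2. 1 sqft = 0.09290304 m^2, so 1116932.4 m^2 = 1116932.4 / 0.09290304 = 12022560 sqft ≈ 1.202e+07 sqft (4 s.f.).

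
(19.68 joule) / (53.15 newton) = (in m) 19.68 joule = 19.68 J. 53.15 newton = 53.15 N. Combine: 19.68 J / 53.15 N = 0.37027281 m. Result: 0.37027281 m ≈ 0.3703 m (4 s.f.). Final answer: 0.3703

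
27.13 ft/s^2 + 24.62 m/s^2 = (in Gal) 3289. Check: 1 ft/s^2 = 0.3048 m/s^2, so 27.13 ft/s^2 = 27.13 * 0.3048 = 8.269224 m/s^2. 24.62 m/s^2 is already in m/s^2. Sum: 8.269224 + 24.62 = 32.889224 m/s^2. 1 Gal = 0.01 m/s^2, so 32.889224 m/s^2 = 32.889224 / 0.01 = 3288.9224 Gal ≈ 3289 Gal (4 s.f.).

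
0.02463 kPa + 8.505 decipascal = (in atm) 0.0002515. Check: 1 kPa = 1000 Pa, so 0.02463 kPa = 0.02463 * 1000 = 24.63 Pa. 1 decipascal = 0.1 Pa, so 8.505 decipascal = 8.505 * 0.1 = 0.8505 Pa. Sum: 24.63 + 0.8505 = 25.4805 Pa. 1 atm = 101325 Pa, so 25.4805 Pa = 25.4805 / 101325 = 0.00025147298 atm ≈ 0.0002515 atm (4 s.f.).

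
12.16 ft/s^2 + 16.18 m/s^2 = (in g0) 1 ft/s^2 = 0.3048 m/s^2, so 12.16 ft/s^2 = 12.16 * 0.3048 = 3.706368 m/s^2. 16.18 m/s^2 is already in m/s^2. Sum: 3.706368 + 16.18 = 19.886368 m/s^2. 1 g0 = 9.80665 m/s^2, so 19.886368 m/s^2 = 19.886368 / 9.80665 = 2.0278452 g0 ≈ 2.028 g0 (4 s.f.). Final answer: 2.028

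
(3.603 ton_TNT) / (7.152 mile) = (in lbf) 2.944e+05. Check: 1 ton_TNT = 4.184e+09 J, so 3.603 ton_TNT = 3.603 * 4.184e+09 = 1.5074952e+10 J. 1 mile = 1609.344 m, so 7.152 mile = 7.152 * 1609.344 = 11510.028 m. Combine: 1.5074952e+10 J / 11510.028 m = 1309723.3 N. 1 lbf = 4.4482216 N, so 1309723.3 N = 1309723.3 / 4.4482216 = 294437.51 lbf ≈ 2.944e+05 lbf (4 s.f.).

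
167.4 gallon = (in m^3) 0.6337. Check: 1 gallon = 0.0037854118 m^3, so 167.4 gallon = 167.4 * 0.0037854118 = 0.63367793 m^3. Result: 0.63367793 m^3 ≈ 0.6337 m^3 (4 s.f.).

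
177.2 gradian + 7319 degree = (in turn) 20.77. Check: 1 gradian = 0.015707963 rad, so 177.2 gradian = 177.2 * 0.015707963 = 2.7834511 rad. 1 degree = 0.017453293 rad, so 7319 degree = 7319 * 0.017453293 = 127.74065 rad. Sum: 2.7834511 + 127.74065 = 130.5241 rad. 1 turn = 6.2831853 rad, so 130.5241 rad = 130.5241 / 6.2831853 = 20.773556 turn ≈ 20.77 turn (4 s.f.).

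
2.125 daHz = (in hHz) 0.2125. Check: 1 daHz = 10 Hz, so 2.125 daHz = 2.125 * 10 = 21.25 Hz. 1 hHz = 100 Hz, so 21.25 Hz = 21.25 / 100 = 0.2125 hHz.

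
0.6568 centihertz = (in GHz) 1 centihertz = 0.01 Hz, so 0.6568 centihertz = 0.6568 * 0.01 = 0.006568 Hz. 1 GHz = 1e+09 Hz, so 0.006568 Hz = 0.006568 / 1e+09 = 6.568e-12 GHz. Final answer: 6.568e-12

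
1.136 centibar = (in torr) 8.521. Check: 1 centibar = 1000 Pa, so 1.136 centibar = 1.136 * 1000 = 1136 Pa. 1 torr = 133.32237 Pa, so 1136 Pa = 1136 / 133.32237 = 8.5207007 torr ≈ 8.521 torr (4 s.f.).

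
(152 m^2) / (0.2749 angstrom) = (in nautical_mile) 2.986e+09. Check: 152 m^2 is already in m^2. 1 angstrom = 1e-10 m, so 0.2749 angstrom = 0.2749 * 1e-10 = 2.749e-11 m. Combine: 152 m^2 / 2.749e-11 m = 5.5292834e+12 m. 1 nautical_mile = 1852 m, so 5.5292834e+12 m = 5.5292834e+12 / 1852 = 2.9855742e+09 nautical_mile ≈ 2.986e+09 nautical_mile (4 s.f.).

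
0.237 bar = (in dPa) 1 bar = 100000 Pa, so 0.237 bar = 0.237 * 100000 = 23700 Pa. 1 dPa = 0.1 Pa, so 23700 Pa = 23700 / 0.1 = 237000 dPa ≈ 2.37e+05 dPa (4 s.f.). Final answer: 2.37e+05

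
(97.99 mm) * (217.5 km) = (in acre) 5.267. Check: 1 mm = 0.001 m, so 97.99 mm = 97.99 * 0.001 = 0.09799 m. 1 km = 1000 m, so 217.5 km = 217.5 * 1000 = 217500 m. Combine: 0.09799 m * 217500 m = 21312.825 m^2. 1 acre = 4046.8564 m^2, so 21312.825 m^2 = 21312.825 / 4046.8564 = 5.2665138 acre ≈ 5.267 acre (4 s.f.).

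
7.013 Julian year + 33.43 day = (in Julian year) 1 Julian year = 31557600 s, so 7.013 Julian year = 7.013 * 31557600 = 2.2131345e+08 s. 1 day = 86400 s, so 33.43 day = 33.43 * 86400 = 2888352 s. Sum: 2.2131345e+08 + 2888352 = 2.242018e+08 s. 1 Julian year = 31557600 s, so 2.242018e+08 s = 2.242018e+08 / 31557600 = 7.1045264 Julian year ≈ 7.105 Julian year (4 s.f.). Final answer: 7.105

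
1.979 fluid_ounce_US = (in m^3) 5.853e-05. Check: 1 fluid_ounce_US = 2.957353e-05 m^3, so 1.979 fluid_ounce_US = 1.979 * 2.957353e-05 = 5.8526015e-05 m^3. Result: 5.8526015e-05 m^3 ≈ 5.853e-05 m^3 (4 s.f.).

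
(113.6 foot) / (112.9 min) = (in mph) 0.01143. Check: 1 foot = 0.3048 m, so 113.6 foot = 113.6 * 0.3048 = 34.62528 m. 1 min = 60 s, so 112.9 min = 112.9 * 60 = 6774 s. Combine: 34.62528 m / 6774 s = 0.0051114969 m/s. 1 mph = 0.44704 m/s, so 0.0051114969 m/s = 0.0051114969 / 0.44704 = 0.011434093 mph ≈ 0.01143 mph (4 s.f.).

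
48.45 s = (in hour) 0.01346. Check: 1 hour = 3600 s, so 48.45 s = 48.45 / 3600 = 0.013458333 hour ≈ 0.01346 hour (4 s.f.).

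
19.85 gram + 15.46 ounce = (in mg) 1 gram = 0.001 kg, so 19.85 gram = 19.85 * 0.001 = 0.01985 kg. 1 ounce = 0.028349523 kg, so 15.46 ounce = 15.46 * 0.028349523 = 0.43828363 kg. Sum: 0.01985 + 0.43828363 = 0.45813363 kg. 1 mg = 1e-06 kg, so 0.45813363 kg = 0.45813363 / 1e-06 = 458133.63 mg ≈ 4.581e+05 mg (4 s.f.). Final answer: 4.581e+05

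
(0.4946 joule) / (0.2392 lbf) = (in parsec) 0.4946 joule = 0.4946 J. 1 lbf = 4.4482216 N, so 0.2392 lbf = 0.2392 * 4.4482216 = 1.0640146 N. Combine: 0.4946 J / 1.0640146 N = 0.46484324 m. 1 parsec = 3.0856776e+16 m, so 0.46484324 m = 0.46484324 / 3.0856776e+16 = 1.5064543e-17 parsec ≈ 1.506e-17 parsec (4 s.f.). Final answer: 1.506e-17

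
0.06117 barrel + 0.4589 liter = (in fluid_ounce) 1 barrel = 0.15898729 m^3, so 0.06117 barrel = 0.06117 * 0.15898729 = 0.0097252528 m^3. 1 liter = 0.001 m^3, so 0.4589 liter = 0.4589 * 0.001 = 0.0004589 m^3. Sum: 0.0097252528 + 0.0004589 = 0.010184153 m^3. 1 fluid_ounce = 2.957353e-05 m^3, so 0.010184153 m^3 = 0.010184153 / 2.957353e-05 = 344.36718 fluid_ounce ≈ 344.4 fluid_ounce (4 s.f.). Final answer: 344.4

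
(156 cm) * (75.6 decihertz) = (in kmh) 1 cm = 0.01 m, so 156 cm = 156 * 0.01 = 1.56 m. 1 decihertz = 0.1 Hz, so 75.6 decihertz = 75.6 * 0.1 = 7.56 Hz. Combine: 1.56 m * 7.56 Hz = 11.7936 m/s. 1 kmh = 0.27777778 m/s, so 11.7936 m/s = 11.7936 / 0.27777778 = 42.45696 kmh ≈ 42.46 kmh (4 s.f.). Final answer: 42.46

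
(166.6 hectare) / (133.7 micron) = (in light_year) 1.317e-06. Check: 1 hectare = 10000 m^2, so 166.6 hectare = 166.6 * 10000 = 1666000 m^2. 1 micron = 1e-06 m, so 133.7 micron = 133.7 * 1e-06 = 0.0001337 m. Combine: 1666000 m^2 / 0.0001337 m = 1.2460733e+10 m. 1 light_year = 9.4607305e+15 m, so 1.2460733e+10 m = 1.2460733e+10 / 9.4607305e+15 = 1.3171005e-06 light_year ≈ 1.317e-06 light_year (4 s.f.).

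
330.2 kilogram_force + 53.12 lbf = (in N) 3474. Check: 1 kilogram_force = 9.80665 N, so 330.2 kilogram_force = 330.2 * 9.80665 = 3238.1558 N. 1 lbf = 4.4482216 N, so 53.12 lbf = 53.12 * 4.4482216 = 236.28953 N. Sum: 3238.1558 + 236.28953 = 3474.4454 N. Result: 3474.4454 N ≈ 3474 N (4 s.f.).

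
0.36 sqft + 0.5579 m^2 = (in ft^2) 1 sqft = 0.09290304 m^2, so 0.36 sqft = 0.36 * 0.09290304 = 0.033445094 m^2. 0.5579 m^2 is already in m^2. Sum: 0.033445094 + 0.5579 = 0.59134509 m^2. 1 ft^2 = 0.09290304 m^2, so 0.59134509 m^2 = 0.59134509 / 0.09290304 = 6.3651856 ft^2 ≈ 6.365 ft^2 (4 s.f.). Final answer: 6.365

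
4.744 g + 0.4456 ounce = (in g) 1 g = 0.001 kg, so 4.744 g = 4.744 * 0.001 = 0.004744 kg. 1 ounce = 0.028349523 kg, so 0.4456 ounce = 0.4456 * 0.028349523 = 0.012632548 kg. Sum: 0.004744 + 0.012632548 = 0.017376548 kg. 1 g = 0.001 kg, so 0.017376548 kg = 0.017376548 / 0.001 = 17.376548 g ≈ 17.38 g (4 s.f.). Final answer: 17.38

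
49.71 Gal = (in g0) 1 Gal = 0.01 m/s^2, so 49.71 Gal = 49.71 * 0.01 = 0.4971 m/s^2. 1 g0 = 9.80665 m/s^2, so 0.4971 m/s^2 = 0.4971 / 9.80665 = 0.050690093 g0 ≈ 0.05069 g0 (4 s.f.). Final answer: 0.05069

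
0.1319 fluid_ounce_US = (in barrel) 1 fluid_ounce_US = 2.957353e-05 m^3, so 0.1319 fluid_ounce_US = 0.1319 * 2.957353e-05 = 3.9007485e-06 m^3. 1 barrel = 0.15898729 m^3, so 3.9007485e-06 m^3 = 3.9007485e-06 / 0.15898729 = 2.453497e-05 barrel ≈ 2.453e-05 barrel (4 s.f.). Final answer: 2.453e-05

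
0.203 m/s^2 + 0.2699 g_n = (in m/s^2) 2.85. Check: 0.203 m/s^2 is already in m/s^2. 1 g_n = 9.80665 m/s^2, so 0.2699 g_n = 0.2699 * 9.80665 = 2.6468148 m/s^2. Sum: 0.203 + 2.6468148 = 2.8498148 m/s^2. Result: 2.8498148 m/s^2 ≈ 2.85 m/s^2 (4 s.f.).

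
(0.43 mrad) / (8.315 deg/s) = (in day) 3.429e-08. Check: 1 mrad = 0.001 rad, so 0.43 mrad = 0.43 * 0.001 = 0.00043 rad. 1 deg/s = 0.017453293 rad/s, so 8.315 deg/s = 8.315 * 0.017453293 = 0.14512413 rad/s. Combine: 0.00043 rad / 0.14512413 rad/s = 0.0029629808 s. 1 day = 86400 s, so 0.0029629808 s = 0.0029629808 / 86400 = 3.4293759e-08 day ≈ 3.429e-08 day (4 s.f.).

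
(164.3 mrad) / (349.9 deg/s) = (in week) 1 mrad = 0.001 rad, so 164.3 mrad = 164.3 * 0.001 = 0.1643 rad. 1 deg/s = 0.017453293 rad/s, so 349.9 deg/s = 349.9 * 0.017453293 = 6.1069071 rad/s. Combine: 0.1643 rad / 6.1069071 rad/s = 0.026903963 s. 1 week = 604800 s, so 0.026903963 s = 0.026903963 / 604800 = 4.4484065e-08 week ≈ 4.448e-08 week (4 s.f.). Final answer: 4.448e-08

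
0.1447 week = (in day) 1 week = 604800 s, so 0.1447 week = 0.1447 * 604800 = 87514.56 s. 1 day = 86400 s, so 87514.56 s = 87514.56 / 86400 = 1.0129 day ≈ 1.013 day (4 s.f.). Final answer: 1.013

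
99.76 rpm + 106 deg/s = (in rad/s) 1 rpm = 0.10471976 rad/s, so 99.76 rpm = 99.76 * 0.10471976 = 10.446843 rad/s. 1 deg/s = 0.017453293 rad/s, so 106 deg/s = 106 * 0.017453293 = 1.850049 rad/s. Sum: 10.446843 + 1.850049 = 12.296892 rad/s. Result: 12.296892 rad/s ≈ 12.3 rad/s (4 s.f.). Final answer: 12.3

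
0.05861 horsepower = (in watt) 43.71. Check: 1 horsepower = 745.69987 W, so 0.05861 horsepower = 0.05861 * 745.69987 = 43.705469 W. 43.705469 W = 43.705469 watt ≈ 43.71 watt (4 s.f.).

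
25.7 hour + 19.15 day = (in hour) 485.3. Check: 1 hour = 3600 s, so 25.7 hour = 25.7 * 3600 = 92520 s. 1 day = 86400 s, so 19.15 day = 19.15 * 86400 = 1654560 s. Sum: 92520 + 1654560 = 1747080 s. 1 hour = 3600 s, so 1747080 s = 1747080 / 3600 = 485.3 hour.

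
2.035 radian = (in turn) 0.3239. Check: 2.035 radian = 2.035 rad. 1 turn = 6.2831853 rad, so 2.035 rad = 2.035 / 6.2831853 = 0.32388031 turn ≈ 0.3239 turn (4 s.f.).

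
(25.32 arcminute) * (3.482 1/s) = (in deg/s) 1 arcminute = 0.00029088821 rad, so 25.32 arcminute = 25.32 * 0.00029088821 = 0.0073652894 rad. 3.482 1/s = 3.482 Hz. Combine: 0.0073652894 rad * 3.482 Hz = 0.025645938 rad/s. 1 deg/s = 0.017453293 rad/s, so 0.025645938 rad/s = 0.025645938 / 0.017453293 = 1.469404 deg/s ≈ 1.469 deg/s (4 s.f.). Final answer: 1.469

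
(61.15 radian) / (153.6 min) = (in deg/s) 61.15 radian = 61.15 rad. 1 min = 60 s, so 153.6 min = 153.6 * 60 = 9216 s. Combine: 61.15 rad / 9216 s = 0.0066351997 rad/s. 1 deg/s = 0.017453293 rad/s, so 0.0066351997 rad/s = 0.0066351997 / 0.017453293 = 0.38016894 deg/s ≈ 0.3802 deg/s (4 s.f.). Final answer: 0.3802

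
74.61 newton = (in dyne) 74.61 newton = 74.61 N. 1 dyne = 1e-05 N, so 74.61 N = 74.61 / 1e-05 = 7461000 dyne ≈ 7.461e+06 dyne (4 s.f.). Final answer: 7.461e+06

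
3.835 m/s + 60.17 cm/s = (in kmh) 15.97. Check: 3.835 m/s is already in m/s. 1 cm/s = 0.01 m/s, so 60.17 cm/s = 60.17 * 0.01 = 0.6017 m/s. Sum: 3.835 + 0.6017 = 4.4367 m/s. 1 kmh = 0.27777778 m/s, so 4.4367 m/s = 4.4367 / 0.27777778 = 15.97212 kmh ≈ 15.97 kmh (4 s.f.).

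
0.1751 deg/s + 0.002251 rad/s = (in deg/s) 1 deg/s = 0.017453293 rad/s, so 0.1751 deg/s = 0.1751 * 0.017453293 = 0.0030560715 rad/s. 0.002251 rad/s is already in rad/s. Sum: 0.0030560715 + 0.002251 = 0.0053070715 rad/s. 1 deg/s = 0.017453293 rad/s, so 0.0053070715 rad/s = 0.0053070715 / 0.017453293 = 0.3040728 deg/s ≈ 0.3041 deg/s (4 s.f.). Final answer: 0.3041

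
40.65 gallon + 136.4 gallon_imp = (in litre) 774. Check: 1 gallon = 0.0037854118 m^3, so 40.65 gallon = 40.65 * 0.0037854118 = 0.15387699 m^3. 1 gallon_imp = 0.00454609 m^3, so 136.4 gallon_imp = 136.4 * 0.00454609 = 0.62008668 m^3. Sum: 0.15387699 + 0.62008668 = 0.77396367 m^3. 1 litre = 0.001 m^3, so 0.77396367 m^3 = 0.77396367 / 0.001 = 773.96367 litre ≈ 774 litre (4 s.f.).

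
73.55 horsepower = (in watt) 5.485e+04. Check: 1 horsepower = 745.69987 W, so 73.55 horsepower = 73.55 * 745.69987 = 54846.226 W. 54846.226 W = 54846.226 watt ≈ 5.485e+04 watt (4 s.f.).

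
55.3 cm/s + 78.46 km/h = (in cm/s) 1 cm/s = 0.01 m/s, so 55.3 cm/s = 55.3 * 0.01 = 0.553 m/s. 1 km/h = 0.27777778 m/s, so 78.46 km/h = 78.46 * 0.27777778 = 21.794444 m/s. Sum: 0.553 + 21.794444 = 22.347444 m/s. 1 cm/s = 0.01 m/s, so 22.347444 m/s = 22.347444 / 0.01 = 2234.7444 cm/s ≈ 2235 cm/s (4 s.f.). Final answer: 2235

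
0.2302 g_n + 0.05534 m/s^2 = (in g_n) 0.2358. Check: 1 g_n = 9.80665 m/s^2, so 0.2302 g_n = 0.2302 * 9.80665 = 2.2574908 m/s^2. 0.05534 m/s^2 is already in m/s^2. Sum: 2.2574908 + 0.05534 = 2.3128308 m/s^2. 1 g_n = 9.80665 m/s^2, so 2.3128308 m/s^2 = 2.3128308 / 9.80665 = 0.23584311 g_n ≈ 0.2358 g_n (4 s.f.).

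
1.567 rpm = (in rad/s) 0.1641. Check: 1 rpm = 0.10471976 rad/s, so 1.567 rpm = 1.567 * 0.10471976 = 0.16409586 rad/s. Result: 0.16409586 rad/s ≈ 0.1641 rad/s (4 s.f.).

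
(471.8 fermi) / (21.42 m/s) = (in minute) 3.671e-16. Check: 1 fermi = 1e-15 m, so 471.8 fermi = 471.8 * 1e-15 = 4.718e-13 m. 21.42 m/s is already in m/s. Combine: 4.718e-13 m / 21.42 m/s = 2.2026144e-14 s. 1 minute = 60 s, so 2.2026144e-14 s = 2.2026144e-14 / 60 = 3.671024e-16 minute ≈ 3.671e-16 minute (4 s.f.).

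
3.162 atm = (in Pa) 1 atm = 101325 Pa, so 3.162 atm = 3.162 * 101325 = 320389.65 Pa. Result: 320389.65 Pa ≈ 3.204e+05 Pa (4 s.f.). Final answer: 3.204e+05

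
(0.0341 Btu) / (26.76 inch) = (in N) 1 Btu = 1055.0559 J, so 0.0341 Btu = 0.0341 * 1055.0559 = 35.977405 J. 1 inch = 0.0254 m, so 26.76 inch = 26.76 * 0.0254 = 0.679704 m. Combine: 35.977405 J / 0.679704 m = 52.930988 N. Result: 52.930988 N ≈ 52.93 N (4 s.f.). Final answer: 52.93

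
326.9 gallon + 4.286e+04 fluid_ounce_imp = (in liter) 1 gallon = 0.0037854118 m^3, so 326.9 gallon = 326.9 * 0.0037854118 = 1.2374511 m^3. 1 fluid_ounce_imp = 2.8413063e-05 m^3, so 4.286e+04 fluid_ounce_imp = 4.286e+04 * 2.8413063e-05 = 1.2177839 m^3. Sum: 1.2374511 + 1.2177839 = 2.455235 m^3. 1 liter = 0.001 m^3, so 2.455235 m^3 = 2.455235 / 0.001 = 2455.235 liter ≈ 2455 liter (4 s.f.). Final answer: 2455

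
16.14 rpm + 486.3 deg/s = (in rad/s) 1 rpm = 0.10471976 rad/s, so 16.14 rpm = 16.14 * 0.10471976 = 1.6901768 rad/s. 1 deg/s = 0.017453293 rad/s, so 486.3 deg/s = 486.3 * 0.017453293 = 8.4875362 rad/s. Sum: 1.6901768 + 8.4875362 = 10.177713 rad/s. Result: 10.177713 rad/s ≈ 10.18 rad/s (4 s.f.). Final answer: 10.18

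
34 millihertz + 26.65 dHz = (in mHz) 1 millihertz = 0.001 Hz, so 34 millihertz = 34 * 0.001 = 0.034 Hz. 1 dHz = 0.1 Hz, so 26.65 dHz = 26.65 * 0.1 = 2.665 Hz. Sum: 0.034 + 2.665 = 2.699 Hz. 1 mHz = 0.001 Hz, so 2.699 Hz = 2.699 / 0.001 = 2699 mHz. Final answer: 2699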